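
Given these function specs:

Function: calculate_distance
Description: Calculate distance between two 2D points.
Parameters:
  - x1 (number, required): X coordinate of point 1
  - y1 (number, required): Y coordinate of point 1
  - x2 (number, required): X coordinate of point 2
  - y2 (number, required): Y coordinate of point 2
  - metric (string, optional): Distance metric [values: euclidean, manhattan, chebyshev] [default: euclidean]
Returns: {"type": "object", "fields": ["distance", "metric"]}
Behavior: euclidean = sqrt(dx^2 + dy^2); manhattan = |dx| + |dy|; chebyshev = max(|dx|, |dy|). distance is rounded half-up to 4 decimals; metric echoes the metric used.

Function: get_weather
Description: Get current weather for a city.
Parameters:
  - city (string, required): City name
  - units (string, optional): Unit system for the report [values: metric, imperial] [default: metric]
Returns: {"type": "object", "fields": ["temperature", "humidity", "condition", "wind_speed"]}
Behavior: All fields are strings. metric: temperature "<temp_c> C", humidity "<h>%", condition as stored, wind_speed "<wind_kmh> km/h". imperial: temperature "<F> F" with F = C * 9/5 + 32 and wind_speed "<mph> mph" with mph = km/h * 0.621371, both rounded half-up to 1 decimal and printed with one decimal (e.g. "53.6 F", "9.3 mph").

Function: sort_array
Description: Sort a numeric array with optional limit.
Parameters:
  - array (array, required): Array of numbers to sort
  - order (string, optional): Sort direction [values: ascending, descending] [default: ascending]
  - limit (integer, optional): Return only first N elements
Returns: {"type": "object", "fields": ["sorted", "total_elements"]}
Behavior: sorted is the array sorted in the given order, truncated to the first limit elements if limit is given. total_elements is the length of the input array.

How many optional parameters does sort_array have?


Parameters of sort_array: array (required), order (optional), limit (optional)
Optional count:
2


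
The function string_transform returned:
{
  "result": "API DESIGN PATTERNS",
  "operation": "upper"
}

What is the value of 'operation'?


upper


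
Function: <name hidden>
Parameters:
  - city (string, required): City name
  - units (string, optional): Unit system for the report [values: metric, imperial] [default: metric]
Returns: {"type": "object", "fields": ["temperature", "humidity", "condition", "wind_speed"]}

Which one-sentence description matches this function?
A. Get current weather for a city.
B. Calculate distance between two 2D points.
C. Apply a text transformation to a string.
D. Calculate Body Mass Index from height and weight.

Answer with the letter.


Parameters city, units and return ["temperature", "humidity", "condition", "wind_speed"] fit: Get current weather for a city.
A


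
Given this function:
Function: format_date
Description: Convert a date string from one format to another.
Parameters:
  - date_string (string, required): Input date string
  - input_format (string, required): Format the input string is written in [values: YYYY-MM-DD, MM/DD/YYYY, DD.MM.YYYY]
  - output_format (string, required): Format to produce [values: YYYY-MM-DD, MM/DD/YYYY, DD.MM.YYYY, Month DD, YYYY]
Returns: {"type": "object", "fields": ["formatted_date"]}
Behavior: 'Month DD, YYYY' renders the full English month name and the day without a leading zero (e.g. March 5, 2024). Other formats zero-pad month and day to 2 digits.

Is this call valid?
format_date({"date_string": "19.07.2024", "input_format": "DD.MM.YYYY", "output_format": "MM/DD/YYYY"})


Checking all required parameters present and types match... All valid.
Valid


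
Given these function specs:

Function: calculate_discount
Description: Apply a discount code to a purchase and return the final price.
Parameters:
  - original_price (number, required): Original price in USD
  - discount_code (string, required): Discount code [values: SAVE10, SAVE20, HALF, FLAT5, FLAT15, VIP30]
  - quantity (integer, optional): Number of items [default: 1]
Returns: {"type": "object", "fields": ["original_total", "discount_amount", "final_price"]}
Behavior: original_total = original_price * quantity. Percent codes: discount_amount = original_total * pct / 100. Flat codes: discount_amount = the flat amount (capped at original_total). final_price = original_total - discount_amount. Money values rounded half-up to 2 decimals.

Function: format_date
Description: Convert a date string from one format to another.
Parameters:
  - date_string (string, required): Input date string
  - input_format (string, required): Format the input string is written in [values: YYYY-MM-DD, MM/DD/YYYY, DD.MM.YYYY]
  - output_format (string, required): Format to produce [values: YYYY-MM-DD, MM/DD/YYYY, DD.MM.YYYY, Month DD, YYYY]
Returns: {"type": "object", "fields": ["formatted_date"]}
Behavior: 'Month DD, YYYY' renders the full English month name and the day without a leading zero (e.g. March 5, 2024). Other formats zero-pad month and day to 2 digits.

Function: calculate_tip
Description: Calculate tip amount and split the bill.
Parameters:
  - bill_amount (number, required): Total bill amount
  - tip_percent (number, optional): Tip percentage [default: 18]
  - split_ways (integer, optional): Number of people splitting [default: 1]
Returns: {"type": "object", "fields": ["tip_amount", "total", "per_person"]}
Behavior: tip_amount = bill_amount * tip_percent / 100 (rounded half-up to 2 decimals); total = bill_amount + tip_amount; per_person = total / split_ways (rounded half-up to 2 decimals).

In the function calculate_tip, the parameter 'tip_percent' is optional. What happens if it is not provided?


The calculate_tip spec declares:
  - tip_percent (number, optional): Tip percentage [default: 18]
It defaults to 18


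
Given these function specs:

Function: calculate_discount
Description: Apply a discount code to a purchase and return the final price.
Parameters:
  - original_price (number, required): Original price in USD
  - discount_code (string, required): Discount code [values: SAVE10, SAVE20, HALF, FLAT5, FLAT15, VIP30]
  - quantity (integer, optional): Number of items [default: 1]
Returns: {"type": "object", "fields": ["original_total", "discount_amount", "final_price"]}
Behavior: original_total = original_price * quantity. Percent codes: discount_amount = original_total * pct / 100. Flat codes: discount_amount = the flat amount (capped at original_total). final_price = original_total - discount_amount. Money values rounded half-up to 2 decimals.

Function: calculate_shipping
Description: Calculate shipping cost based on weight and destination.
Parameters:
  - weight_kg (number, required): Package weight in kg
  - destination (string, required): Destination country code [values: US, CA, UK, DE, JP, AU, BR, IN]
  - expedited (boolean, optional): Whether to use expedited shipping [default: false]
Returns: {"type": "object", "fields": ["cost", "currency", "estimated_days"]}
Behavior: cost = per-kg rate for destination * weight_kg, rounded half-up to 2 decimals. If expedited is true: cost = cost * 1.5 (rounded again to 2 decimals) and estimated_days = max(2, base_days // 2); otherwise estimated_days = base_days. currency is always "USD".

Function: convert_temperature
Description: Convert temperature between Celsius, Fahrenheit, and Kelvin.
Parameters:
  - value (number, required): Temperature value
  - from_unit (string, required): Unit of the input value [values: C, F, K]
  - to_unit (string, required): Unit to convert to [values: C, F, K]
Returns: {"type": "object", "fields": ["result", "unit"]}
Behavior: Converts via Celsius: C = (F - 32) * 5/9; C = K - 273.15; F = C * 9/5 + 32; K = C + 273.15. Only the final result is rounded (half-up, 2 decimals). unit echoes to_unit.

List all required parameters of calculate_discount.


Parameters of calculate_discount and their required/optional flag:
  original_price: required
  discount_code: required
  quantity: optional
discount_code, original_price


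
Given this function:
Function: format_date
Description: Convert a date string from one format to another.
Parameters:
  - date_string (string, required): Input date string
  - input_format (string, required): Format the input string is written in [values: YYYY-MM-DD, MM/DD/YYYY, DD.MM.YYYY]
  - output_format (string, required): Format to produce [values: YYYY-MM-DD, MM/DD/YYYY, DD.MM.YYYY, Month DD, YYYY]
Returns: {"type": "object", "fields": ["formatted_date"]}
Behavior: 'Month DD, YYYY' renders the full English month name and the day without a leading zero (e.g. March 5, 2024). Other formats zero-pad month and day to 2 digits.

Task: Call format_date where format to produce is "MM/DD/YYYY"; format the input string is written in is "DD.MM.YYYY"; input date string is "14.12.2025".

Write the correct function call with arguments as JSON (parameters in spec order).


Mapping each described value to its parameter name:
  'Format to produce' -> output_format = "MM/DD/YYYY"
  'Format the input string is written in' -> input_format = "DD.MM.YYYY"
  'Input date string' -> date_string = "14.12.2025"
format_date({"date_string": "14.12.2025", "input_format": "DD.MM.YYYY", "output_format": "MM/DD/YYYY"})


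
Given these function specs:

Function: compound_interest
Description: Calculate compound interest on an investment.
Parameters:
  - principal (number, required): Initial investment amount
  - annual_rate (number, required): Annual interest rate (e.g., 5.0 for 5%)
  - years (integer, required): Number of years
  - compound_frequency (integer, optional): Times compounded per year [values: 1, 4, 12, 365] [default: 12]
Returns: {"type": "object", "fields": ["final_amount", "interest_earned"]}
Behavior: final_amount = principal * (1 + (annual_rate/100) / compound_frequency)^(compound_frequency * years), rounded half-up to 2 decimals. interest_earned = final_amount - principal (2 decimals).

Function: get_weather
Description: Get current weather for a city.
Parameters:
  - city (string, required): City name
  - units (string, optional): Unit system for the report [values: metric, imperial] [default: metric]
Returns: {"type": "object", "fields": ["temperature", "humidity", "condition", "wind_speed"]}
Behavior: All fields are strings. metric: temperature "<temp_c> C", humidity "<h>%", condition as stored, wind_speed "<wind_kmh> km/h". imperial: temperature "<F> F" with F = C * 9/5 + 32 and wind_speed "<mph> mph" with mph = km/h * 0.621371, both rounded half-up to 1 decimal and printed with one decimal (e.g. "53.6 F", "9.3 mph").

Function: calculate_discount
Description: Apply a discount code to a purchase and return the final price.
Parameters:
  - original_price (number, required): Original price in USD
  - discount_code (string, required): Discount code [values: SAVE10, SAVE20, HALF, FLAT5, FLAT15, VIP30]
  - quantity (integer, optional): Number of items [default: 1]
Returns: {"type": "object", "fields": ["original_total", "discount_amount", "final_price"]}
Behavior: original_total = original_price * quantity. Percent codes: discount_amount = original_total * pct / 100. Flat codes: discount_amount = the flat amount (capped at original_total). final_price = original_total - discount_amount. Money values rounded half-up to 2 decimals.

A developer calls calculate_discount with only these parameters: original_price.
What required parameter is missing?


Required parameters: original_price, discount_code
Provided: original_price
Missing: discount_code
discount_code


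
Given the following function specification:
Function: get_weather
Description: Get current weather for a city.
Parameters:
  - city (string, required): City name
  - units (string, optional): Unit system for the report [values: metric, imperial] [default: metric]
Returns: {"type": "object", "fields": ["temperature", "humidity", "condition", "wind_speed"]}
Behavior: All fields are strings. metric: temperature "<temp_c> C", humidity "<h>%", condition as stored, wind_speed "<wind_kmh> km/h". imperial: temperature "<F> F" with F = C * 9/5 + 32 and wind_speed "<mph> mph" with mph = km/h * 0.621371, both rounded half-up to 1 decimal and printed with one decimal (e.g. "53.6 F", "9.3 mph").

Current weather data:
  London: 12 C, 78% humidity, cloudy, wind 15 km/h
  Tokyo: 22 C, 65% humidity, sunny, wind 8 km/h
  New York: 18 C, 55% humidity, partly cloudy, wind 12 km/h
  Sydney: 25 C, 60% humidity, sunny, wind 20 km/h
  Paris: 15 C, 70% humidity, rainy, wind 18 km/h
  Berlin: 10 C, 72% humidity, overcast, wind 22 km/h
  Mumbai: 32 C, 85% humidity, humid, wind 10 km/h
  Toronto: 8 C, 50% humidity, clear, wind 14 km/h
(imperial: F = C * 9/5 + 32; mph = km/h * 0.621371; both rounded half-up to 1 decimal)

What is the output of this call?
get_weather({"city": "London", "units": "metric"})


London record: 12 C, 78%, cloudy, 15 km/h
metric: report values as stored ('<temp_c> C', '<humidity>%', '<wind_kmh> km/h')
Output:
{"temperature": "12 C", "humidity": "78%", "condition": "cloudy", "wind_speed": "15 km/h"}


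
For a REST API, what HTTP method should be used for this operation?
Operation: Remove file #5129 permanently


GET = read, POST = create, PUT = update/replace, DELETE = remove
This operation is a removal.
DELETE


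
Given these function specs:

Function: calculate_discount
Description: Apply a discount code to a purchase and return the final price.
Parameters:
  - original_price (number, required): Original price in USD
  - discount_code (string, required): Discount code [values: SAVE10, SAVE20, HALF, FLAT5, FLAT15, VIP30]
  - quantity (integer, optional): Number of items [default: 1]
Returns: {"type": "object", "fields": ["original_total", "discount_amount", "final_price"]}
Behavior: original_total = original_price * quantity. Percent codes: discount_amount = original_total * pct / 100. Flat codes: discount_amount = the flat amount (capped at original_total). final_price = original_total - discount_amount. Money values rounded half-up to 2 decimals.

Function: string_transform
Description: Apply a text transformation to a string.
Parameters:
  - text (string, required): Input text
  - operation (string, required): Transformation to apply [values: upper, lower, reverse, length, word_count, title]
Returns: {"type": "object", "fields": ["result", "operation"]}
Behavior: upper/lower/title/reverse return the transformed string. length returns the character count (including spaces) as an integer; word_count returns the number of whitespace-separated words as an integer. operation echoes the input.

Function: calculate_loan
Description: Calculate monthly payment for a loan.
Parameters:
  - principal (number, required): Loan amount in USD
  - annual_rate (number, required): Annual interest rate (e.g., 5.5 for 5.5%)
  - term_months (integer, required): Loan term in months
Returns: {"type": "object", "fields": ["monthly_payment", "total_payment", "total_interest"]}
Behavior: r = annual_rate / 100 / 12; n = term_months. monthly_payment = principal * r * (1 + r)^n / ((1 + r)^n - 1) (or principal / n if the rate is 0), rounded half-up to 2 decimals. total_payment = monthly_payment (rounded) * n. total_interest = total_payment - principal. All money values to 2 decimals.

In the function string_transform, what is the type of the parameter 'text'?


The string_transform spec declares:
  - text (string, required): Input text
Type:
string


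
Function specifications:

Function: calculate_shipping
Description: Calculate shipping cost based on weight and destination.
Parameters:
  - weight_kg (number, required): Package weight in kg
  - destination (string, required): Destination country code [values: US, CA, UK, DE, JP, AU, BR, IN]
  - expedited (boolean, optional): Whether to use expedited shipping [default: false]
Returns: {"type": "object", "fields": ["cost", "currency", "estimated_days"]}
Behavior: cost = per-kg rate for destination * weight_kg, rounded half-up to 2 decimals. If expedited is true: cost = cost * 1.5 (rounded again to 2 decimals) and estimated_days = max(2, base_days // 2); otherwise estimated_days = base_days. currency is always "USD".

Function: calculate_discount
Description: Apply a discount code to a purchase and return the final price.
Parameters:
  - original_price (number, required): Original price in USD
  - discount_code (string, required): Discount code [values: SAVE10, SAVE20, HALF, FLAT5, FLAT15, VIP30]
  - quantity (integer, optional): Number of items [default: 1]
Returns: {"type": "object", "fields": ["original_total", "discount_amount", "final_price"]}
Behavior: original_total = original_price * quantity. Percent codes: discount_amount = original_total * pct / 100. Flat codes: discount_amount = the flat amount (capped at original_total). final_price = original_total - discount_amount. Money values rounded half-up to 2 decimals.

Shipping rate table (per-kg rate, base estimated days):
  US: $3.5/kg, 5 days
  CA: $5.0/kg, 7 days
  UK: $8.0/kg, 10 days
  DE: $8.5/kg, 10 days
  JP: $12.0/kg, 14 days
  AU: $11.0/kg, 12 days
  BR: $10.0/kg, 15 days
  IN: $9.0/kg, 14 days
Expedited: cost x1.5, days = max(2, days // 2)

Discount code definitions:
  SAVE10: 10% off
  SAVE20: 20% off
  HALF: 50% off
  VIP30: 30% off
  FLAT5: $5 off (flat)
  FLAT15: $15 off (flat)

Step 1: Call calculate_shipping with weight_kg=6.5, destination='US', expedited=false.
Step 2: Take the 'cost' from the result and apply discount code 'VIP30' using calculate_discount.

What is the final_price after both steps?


Step 1: calculate_shipping(weight_kg=6.5, destination=US, expedited=false)
  Rate for US: $3.5/kg, base 5 days
  cost = 3.5 * 6.5 = 22.75 -> 22.75
  expedited not set/false: estimated_days = 5
  -> cost = 22.75 USD
Step 2: calculate_discount(original_price=22.75, discount_code=VIP30, quantity=1)
  original_total = 22.75 * 1 = 22.75
  VIP30 = 30% off: discount_amount = 22.75 * 30/100 = 6.825 -> 6.83
  final_price = 22.75 - 6.83 = 15.92
  -> final_price = 15.92
$15.92


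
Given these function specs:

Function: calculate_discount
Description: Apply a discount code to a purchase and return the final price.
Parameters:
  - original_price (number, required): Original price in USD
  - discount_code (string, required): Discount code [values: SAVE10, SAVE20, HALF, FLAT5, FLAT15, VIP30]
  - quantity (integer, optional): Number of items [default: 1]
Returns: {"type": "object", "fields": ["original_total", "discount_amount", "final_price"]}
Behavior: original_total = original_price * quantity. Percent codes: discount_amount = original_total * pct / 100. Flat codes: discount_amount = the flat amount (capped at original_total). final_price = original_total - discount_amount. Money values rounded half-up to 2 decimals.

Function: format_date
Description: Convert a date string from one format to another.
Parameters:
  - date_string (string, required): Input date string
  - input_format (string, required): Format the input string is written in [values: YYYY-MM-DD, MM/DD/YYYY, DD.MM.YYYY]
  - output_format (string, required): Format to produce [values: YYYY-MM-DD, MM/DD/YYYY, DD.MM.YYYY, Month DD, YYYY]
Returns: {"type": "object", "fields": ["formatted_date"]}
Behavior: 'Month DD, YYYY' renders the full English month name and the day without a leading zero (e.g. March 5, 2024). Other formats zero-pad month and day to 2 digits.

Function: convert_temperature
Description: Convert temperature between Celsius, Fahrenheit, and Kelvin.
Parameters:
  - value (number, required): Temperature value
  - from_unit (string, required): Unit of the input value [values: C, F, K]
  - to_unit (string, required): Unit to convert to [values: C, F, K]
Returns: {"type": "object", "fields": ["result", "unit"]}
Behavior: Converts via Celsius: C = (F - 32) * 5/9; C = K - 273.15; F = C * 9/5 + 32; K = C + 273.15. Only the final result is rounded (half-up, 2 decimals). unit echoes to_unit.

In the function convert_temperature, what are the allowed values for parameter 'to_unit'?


The convert_temperature spec declares:
  - to_unit (string, required): Unit to convert to [values: C, F, K]
Allowed values:
C, F, K


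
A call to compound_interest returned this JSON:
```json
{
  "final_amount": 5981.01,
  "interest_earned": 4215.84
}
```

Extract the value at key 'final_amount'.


5981.01


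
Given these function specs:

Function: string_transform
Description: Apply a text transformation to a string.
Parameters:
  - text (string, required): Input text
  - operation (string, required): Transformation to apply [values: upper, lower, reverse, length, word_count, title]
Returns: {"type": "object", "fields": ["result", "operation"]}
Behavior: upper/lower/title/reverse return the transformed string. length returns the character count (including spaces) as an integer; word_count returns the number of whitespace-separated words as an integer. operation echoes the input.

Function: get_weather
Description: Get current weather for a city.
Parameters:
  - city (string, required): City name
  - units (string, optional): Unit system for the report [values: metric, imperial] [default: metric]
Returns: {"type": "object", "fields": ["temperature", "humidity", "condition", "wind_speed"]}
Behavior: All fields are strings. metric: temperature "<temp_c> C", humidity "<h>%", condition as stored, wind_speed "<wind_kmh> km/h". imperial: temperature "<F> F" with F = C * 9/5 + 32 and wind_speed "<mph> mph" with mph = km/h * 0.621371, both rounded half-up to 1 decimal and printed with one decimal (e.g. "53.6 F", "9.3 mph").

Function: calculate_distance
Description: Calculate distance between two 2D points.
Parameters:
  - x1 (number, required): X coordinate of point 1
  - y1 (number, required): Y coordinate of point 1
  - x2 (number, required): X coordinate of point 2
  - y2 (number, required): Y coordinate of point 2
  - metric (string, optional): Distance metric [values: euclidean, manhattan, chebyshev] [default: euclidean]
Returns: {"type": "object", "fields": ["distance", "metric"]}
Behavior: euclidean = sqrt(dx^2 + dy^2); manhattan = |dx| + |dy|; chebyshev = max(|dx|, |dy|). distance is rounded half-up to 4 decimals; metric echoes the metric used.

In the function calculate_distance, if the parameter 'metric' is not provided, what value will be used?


The calculate_distance spec declares:
  - metric (string, optional): Distance metric [values: euclidean, manhattan, chebyshev] [default: euclidean]
Default:
euclidean


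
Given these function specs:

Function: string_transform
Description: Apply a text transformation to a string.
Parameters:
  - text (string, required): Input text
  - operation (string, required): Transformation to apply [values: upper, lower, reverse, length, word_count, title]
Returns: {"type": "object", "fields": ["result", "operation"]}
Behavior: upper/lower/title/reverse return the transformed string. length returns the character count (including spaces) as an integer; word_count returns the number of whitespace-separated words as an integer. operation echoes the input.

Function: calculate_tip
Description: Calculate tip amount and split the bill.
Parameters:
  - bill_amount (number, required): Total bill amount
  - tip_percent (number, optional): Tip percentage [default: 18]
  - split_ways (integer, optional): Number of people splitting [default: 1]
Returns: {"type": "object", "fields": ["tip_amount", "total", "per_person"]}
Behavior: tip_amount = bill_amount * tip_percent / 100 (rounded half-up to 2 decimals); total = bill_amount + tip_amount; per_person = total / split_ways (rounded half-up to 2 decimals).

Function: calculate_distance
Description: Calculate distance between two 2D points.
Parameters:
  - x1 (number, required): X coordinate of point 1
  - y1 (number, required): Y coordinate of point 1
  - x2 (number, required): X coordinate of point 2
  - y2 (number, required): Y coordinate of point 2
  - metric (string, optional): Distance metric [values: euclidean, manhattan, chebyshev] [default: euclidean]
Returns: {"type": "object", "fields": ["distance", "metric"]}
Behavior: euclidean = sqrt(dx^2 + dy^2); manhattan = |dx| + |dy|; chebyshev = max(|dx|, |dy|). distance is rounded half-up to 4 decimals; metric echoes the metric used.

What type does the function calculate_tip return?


The calculate_tip spec declares Returns: {"type": "object", "fields": ["tip_amount", "total", "per_person"]}
Type:
object


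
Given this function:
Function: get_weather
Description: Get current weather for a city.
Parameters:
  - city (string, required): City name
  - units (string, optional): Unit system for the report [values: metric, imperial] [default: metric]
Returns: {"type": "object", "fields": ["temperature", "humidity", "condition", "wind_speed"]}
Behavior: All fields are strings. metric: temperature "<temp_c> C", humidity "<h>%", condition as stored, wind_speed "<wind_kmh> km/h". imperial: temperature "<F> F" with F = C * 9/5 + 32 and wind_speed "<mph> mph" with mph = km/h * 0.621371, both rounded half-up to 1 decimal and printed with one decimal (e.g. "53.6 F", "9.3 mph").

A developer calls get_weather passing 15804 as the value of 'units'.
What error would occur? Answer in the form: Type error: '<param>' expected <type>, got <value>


Spec: 'units' is declared as string; 15804 is an integer.
Type error: 'units' expected string, got 15804


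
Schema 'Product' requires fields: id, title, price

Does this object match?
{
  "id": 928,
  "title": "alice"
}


Checking required fields...
Missing: price
Invalid - missing required field 'price'


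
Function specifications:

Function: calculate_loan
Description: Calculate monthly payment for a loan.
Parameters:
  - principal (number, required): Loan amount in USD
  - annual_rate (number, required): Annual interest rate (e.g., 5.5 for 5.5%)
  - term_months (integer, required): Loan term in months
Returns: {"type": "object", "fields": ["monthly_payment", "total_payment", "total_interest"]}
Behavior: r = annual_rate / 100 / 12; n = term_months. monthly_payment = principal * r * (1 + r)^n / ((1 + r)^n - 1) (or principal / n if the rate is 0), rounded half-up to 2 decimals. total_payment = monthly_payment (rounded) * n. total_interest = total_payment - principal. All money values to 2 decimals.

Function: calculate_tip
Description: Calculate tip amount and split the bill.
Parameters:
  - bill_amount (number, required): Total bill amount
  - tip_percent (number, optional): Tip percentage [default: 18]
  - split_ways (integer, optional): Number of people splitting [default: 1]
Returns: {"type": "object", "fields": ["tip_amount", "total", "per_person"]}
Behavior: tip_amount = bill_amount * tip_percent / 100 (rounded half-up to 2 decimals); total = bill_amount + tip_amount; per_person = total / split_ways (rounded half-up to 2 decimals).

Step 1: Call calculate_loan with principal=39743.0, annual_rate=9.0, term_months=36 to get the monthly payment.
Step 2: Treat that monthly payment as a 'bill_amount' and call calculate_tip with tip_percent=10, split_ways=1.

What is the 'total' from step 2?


Step 1: calculate_loan(principal=39743.0, annual_rate=9.0, term_months=36)
  r = 9.0 / 100 / 12 = 0.0075 (keep full precision)
  (1 + r)^36 = 1.30864537
  monthly_payment = 39743.0 * 0.0075 * 1.30864537 / (1.30864537 - 1) = 1263.816775 -> 1263.82
  total_payment = 1263.82 * 36 = 45497.52
  total_interest = 45497.52 - 39743.00 = 5754.52
  -> monthly_payment = 1263.82
Step 2: calculate_tip(bill_amount=1263.82, tip_percent=10, split_ways=1)
  tip_amount = 1263.82 * 10/100 = 126.382 -> 126.38
  total = 1263.82 + 126.38 = 1390.20
  per_person = 1390.20 / 1 = 1390.2 -> 1390.20
  -> total = 1390.20
$1390.20


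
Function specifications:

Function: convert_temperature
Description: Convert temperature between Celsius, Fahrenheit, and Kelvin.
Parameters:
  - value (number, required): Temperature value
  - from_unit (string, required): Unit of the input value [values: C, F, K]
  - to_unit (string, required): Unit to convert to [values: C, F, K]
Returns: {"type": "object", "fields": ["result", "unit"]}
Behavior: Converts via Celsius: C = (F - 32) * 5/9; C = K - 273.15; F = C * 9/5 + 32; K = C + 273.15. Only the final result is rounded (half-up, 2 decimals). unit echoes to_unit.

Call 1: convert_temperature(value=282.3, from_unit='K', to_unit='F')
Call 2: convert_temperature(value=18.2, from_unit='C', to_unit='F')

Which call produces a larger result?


Call 1:
  To C: 282.3 - 273.15 = 9.15
  To F: 9.15 * 9/5 + 32 = 48.47
  Round to 2 decimals: 48.47
  -> 48.47 F
Call 2:
  Input already in C: 18.2
  To F: 18.2 * 9/5 + 32 = 64.76
  Round to 2 decimals: 64.76
  -> 64.76 F
Call 2 (64.76 F)


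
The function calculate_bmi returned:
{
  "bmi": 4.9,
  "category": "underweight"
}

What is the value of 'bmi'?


4.9


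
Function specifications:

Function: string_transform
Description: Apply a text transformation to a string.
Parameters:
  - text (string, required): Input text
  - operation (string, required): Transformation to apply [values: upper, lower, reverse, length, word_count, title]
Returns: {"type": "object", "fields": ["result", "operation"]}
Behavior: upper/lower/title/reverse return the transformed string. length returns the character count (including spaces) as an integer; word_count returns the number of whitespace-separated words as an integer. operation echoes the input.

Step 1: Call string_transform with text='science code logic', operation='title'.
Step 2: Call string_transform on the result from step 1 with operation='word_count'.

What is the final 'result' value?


Step 1: string_transform(text='science code logic', operation='title')
  -> result = 'Science Code Logic'
Step 2: string_transform(text='Science Code Logic', operation='word_count')
  words: Science, Code, Logic -> 3
  -> result = 3
3


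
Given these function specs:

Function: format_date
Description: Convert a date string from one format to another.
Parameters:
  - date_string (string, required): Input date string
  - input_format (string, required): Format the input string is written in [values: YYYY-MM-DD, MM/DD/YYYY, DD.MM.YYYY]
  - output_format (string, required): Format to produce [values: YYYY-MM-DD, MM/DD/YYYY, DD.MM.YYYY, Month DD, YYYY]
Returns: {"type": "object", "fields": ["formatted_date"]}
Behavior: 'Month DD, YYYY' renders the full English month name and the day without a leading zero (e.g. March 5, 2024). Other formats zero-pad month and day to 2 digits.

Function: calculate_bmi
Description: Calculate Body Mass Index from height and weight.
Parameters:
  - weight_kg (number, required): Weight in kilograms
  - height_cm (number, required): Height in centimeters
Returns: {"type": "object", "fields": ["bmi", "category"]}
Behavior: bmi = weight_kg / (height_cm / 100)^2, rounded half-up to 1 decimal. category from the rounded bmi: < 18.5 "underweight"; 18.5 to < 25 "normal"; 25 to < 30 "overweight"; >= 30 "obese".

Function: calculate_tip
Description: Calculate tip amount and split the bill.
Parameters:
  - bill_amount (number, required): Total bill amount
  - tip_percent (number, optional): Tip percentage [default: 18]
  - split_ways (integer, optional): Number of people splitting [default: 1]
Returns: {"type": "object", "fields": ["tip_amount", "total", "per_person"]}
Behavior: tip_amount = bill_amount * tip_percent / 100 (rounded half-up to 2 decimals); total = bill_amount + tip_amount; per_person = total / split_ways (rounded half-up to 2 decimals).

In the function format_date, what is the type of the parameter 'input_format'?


The format_date spec declares:
  - input_format (string, required): Format the input string is written in [values: YYYY-MM-DD, MM/DD/YYYY, DD.MM.YYYY]
Type:
string


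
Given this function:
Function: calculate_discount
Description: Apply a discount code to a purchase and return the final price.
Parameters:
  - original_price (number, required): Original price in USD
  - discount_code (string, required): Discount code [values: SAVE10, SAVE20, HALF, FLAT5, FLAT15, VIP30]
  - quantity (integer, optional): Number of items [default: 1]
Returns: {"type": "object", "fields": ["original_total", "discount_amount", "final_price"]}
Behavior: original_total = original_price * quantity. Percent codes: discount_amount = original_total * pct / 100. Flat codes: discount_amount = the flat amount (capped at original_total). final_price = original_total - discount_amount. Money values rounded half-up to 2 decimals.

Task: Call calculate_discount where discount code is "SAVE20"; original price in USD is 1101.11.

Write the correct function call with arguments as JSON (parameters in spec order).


Mapping each described value to its parameter name:
  'Discount code' -> discount_code = "SAVE20"
  'Original price in USD' -> original_price = 1101.11
calculate_discount({"original_price": 1101.11, "discount_code": "SAVE20"})


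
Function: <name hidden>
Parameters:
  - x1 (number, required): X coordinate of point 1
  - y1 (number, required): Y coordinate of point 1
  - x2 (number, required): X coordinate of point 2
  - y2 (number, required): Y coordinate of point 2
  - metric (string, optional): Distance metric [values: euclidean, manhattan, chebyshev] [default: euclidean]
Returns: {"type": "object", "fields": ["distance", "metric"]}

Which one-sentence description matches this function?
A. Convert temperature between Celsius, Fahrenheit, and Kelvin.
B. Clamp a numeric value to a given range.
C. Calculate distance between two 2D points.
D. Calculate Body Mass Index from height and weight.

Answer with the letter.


Parameters x1, y1, x2, y2, metric and return ["distance", "metric"] fit: Calculate distance between two 2D points.
C


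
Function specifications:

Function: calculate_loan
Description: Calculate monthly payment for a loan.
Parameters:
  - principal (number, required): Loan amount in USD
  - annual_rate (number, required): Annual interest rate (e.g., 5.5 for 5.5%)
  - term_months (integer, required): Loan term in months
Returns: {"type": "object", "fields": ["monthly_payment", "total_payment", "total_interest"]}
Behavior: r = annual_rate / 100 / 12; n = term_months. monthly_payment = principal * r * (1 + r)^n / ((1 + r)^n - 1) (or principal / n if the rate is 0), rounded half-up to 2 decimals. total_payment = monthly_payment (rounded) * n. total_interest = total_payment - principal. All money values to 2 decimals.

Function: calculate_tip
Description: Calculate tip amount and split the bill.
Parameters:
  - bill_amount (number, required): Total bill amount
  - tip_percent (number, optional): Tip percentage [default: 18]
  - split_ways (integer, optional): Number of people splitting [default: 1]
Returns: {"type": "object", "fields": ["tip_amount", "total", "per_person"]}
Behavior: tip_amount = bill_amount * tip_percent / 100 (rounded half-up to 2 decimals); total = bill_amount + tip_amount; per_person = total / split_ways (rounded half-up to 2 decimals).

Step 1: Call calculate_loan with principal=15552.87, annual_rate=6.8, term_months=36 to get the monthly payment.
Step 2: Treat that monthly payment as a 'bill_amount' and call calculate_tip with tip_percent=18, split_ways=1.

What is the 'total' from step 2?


Step 1: calculate_loan(principal=15552.87, annual_rate=6.8, term_months=36)
  r = 6.8 / 100 / 12 = 0.005666666667 (keep full precision)
  (1 + r)^36 = 1.22559222
  monthly_payment = 15552.87 * 0.005666666667 * 1.22559222 / (1.22559222 - 1) = 478.806549 -> 478.81
  total_payment = 478.81 * 36 = 17237.16
  total_interest = 17237.16 - 15552.87 = 1684.29
  -> monthly_payment = 478.81
Step 2: calculate_tip(bill_amount=478.81, tip_percent=18, split_ways=1)
  tip_amount = 478.81 * 18/100 = 86.1858 -> 86.19
  total = 478.81 + 86.19 = 565.00
  per_person = 565.00 / 1 = 565 -> 565.00
  -> total = 565.00
$565.00


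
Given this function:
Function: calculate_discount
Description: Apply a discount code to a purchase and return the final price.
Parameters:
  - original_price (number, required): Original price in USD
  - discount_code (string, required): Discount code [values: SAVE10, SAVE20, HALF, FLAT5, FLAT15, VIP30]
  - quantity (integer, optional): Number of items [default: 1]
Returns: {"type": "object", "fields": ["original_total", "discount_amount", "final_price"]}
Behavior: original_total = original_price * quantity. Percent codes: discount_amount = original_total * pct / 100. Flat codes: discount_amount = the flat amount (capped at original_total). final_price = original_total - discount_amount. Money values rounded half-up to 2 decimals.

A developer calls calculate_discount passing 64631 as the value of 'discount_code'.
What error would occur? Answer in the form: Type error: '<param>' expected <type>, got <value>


Spec: 'discount_code' is declared as string; 64631 is an integer.
Type error: 'discount_code' expected string, got 64631


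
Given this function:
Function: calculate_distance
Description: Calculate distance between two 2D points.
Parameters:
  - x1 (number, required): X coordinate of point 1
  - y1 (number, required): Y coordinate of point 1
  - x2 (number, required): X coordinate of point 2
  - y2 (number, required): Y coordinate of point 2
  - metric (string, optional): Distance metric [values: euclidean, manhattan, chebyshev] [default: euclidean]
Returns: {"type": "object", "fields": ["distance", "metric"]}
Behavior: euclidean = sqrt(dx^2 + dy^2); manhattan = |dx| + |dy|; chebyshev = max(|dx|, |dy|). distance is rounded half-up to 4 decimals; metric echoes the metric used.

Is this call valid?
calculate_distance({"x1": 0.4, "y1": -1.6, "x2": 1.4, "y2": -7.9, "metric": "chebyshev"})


Checking all required parameters present and types match... All valid.
Valid


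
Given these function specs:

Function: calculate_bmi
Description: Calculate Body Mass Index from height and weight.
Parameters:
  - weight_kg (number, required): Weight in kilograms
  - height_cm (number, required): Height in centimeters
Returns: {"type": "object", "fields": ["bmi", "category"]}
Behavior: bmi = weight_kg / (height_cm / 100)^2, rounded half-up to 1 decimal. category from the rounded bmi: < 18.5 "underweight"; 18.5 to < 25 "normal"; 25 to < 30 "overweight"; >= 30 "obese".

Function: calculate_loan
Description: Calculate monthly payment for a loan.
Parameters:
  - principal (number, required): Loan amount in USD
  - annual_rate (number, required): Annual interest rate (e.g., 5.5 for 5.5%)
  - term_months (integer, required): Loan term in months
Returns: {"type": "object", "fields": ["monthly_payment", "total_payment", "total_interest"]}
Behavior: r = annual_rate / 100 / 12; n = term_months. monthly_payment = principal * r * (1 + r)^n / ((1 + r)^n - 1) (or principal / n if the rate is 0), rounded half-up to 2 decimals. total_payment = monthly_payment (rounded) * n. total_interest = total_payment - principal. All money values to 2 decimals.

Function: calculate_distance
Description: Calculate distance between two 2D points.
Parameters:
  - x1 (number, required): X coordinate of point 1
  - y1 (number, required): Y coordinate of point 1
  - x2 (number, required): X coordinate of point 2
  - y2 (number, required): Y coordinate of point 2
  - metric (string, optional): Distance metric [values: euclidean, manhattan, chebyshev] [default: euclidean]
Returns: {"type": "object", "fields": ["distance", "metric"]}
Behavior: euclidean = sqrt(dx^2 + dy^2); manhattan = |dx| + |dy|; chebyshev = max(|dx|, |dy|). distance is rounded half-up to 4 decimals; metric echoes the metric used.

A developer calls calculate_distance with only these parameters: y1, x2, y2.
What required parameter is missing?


Required parameters: x1, y1, x2, y2
Provided: y1, x2, y2
Missing: x1
x1


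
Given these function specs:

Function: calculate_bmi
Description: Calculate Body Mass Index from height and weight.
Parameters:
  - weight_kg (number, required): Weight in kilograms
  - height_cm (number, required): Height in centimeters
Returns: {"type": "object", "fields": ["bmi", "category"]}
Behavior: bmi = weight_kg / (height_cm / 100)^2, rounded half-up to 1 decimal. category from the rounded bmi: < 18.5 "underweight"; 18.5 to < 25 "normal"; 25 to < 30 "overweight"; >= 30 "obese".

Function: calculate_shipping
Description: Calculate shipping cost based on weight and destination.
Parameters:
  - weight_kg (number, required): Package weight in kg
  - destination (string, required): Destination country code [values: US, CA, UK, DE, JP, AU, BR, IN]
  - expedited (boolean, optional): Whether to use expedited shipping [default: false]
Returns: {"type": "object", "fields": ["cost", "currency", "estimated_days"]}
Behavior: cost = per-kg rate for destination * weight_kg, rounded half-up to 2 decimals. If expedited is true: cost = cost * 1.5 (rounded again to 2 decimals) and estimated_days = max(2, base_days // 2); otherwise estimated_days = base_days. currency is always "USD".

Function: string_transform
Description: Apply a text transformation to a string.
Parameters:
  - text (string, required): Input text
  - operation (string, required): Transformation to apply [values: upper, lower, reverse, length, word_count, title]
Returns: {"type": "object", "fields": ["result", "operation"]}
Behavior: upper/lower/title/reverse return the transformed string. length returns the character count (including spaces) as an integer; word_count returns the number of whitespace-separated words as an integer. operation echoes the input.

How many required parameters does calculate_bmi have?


Parameters of calculate_bmi: weight_kg (required), height_cm (required)
Required count:
2
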